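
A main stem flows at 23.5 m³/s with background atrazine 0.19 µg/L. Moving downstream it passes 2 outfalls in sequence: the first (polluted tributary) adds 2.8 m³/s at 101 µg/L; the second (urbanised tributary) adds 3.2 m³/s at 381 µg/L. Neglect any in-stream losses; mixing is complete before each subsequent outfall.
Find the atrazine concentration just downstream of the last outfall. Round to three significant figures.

Outfall 1: combined Q = 26.30 m³/s; C = (23.50·0.1900 + 2.800·101.0)/26.30 = 10.92 µg/L.
Outfall 2: combined Q = 29.50 m³/s; C = (26.30·10.92 + 3.200·381.0)/29.50 = 51.07 µg/L.

51.1 µg/L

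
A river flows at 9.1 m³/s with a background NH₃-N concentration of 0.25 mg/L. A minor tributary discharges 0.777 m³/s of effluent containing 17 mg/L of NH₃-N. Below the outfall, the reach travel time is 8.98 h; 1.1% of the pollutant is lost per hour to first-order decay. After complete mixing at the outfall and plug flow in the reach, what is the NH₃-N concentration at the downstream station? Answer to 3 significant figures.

Mass balance: C = (9.100·0.2500 + 0.7770·17.00) / 9.877 = 15.48/9.877 = 1.568 mg/L.
1.1%/h lost → k = −ln(1 − 0.011) = 0.01106 h⁻¹.
Decay over the reach: 1.568·exp(−kt) = 1.568·0.9054 = 1.419 mg/L.

1.42 mg/L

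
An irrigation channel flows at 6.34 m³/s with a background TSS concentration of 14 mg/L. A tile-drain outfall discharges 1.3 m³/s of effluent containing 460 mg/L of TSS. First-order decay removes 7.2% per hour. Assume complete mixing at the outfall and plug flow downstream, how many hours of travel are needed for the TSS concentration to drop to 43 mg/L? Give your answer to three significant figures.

Conservation of mass: C = (6.340·14.00 + 1.300·460.0) / 7.640 = 686.8/7.640 = 89.89 mg/L.
7.2%/h lost → k = −ln(1 − 0.072) = 0.07472 h⁻¹.
89.89·exp(−k·t) = 43 → t = ln(89.89/43)/k = 35530 s = 9.868 h.

9.87 h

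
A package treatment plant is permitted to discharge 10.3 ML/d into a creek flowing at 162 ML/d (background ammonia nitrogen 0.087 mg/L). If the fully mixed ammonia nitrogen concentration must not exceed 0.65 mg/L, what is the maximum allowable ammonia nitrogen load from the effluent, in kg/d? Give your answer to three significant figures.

Mass balance at the limit: 162.0·0.08700 + 10.30·Cₑ = 172.3·0.65 → Cₑ = 9.505 mg/L.
10.30 ML/d = 0.1192 m³/s. Load = 0.1192 m³/s × 9.505 g/m³ × 86 400 s/d = 97.90 kg/d.

97.9 kg/d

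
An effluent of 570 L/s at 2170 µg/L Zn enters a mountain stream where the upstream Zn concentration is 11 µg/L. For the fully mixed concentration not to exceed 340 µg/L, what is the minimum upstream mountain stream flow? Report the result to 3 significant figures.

3170 L/s

Set C_mix = 340: (Q·11.00 + 570.0·2170) / (Q + 570.0) = 340
→ Q = 570.0·(2170 − 340)/(340 − 11.00) = 3171 L/s.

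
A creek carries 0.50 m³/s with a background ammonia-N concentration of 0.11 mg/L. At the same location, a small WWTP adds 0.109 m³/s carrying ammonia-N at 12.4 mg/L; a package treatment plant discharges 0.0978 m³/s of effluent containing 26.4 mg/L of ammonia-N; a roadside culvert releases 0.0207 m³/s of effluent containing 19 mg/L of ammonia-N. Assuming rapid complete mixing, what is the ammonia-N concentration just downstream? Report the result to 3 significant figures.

6.02 mg/L

Conservation of mass: C = (0.5000·0.1100 + 0.1090·12.40 + 0.09780·26.40 + 0.02070·19.00) / 0.7275 = 4.382/0.7275 = 6.023 mg/L.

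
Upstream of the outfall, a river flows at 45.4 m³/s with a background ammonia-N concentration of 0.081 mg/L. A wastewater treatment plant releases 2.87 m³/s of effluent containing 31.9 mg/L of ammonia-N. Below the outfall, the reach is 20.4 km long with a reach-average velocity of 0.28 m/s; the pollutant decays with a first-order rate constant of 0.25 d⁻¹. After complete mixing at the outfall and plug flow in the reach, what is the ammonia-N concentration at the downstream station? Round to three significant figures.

1.60 mg/L

After mixing, C = (45.40·0.08100 + 2.870·31.90) / 48.27 = 95.23/48.27 = 1.973 mg/L.
Travel time t = 20.4·1000 / 0.28 = 72860 s = 20.24 h.
First-order decay: C = 1.973·exp(−k·t) = 1.973·0.8099 = 1.598 mg/L.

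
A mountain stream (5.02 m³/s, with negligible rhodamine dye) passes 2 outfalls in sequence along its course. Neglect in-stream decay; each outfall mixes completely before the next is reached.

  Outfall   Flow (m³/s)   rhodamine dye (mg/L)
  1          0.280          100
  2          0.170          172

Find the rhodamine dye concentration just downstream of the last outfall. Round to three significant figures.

10.5 mg/L

Below outfall 1: Q → 5.300 m³/s, C = (5.020·0 + 0.2800·100.0)/5.300 = 5.283 mg/L.
Below outfall 2: Q → 5.470 m³/s, C = (5.300·5.283 + 0.1700·172.0)/5.470 = 10.46 mg/L.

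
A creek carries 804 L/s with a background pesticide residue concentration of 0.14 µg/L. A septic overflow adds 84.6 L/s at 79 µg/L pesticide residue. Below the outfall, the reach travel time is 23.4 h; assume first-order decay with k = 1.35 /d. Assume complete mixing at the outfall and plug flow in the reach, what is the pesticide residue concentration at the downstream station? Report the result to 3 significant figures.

After mixing, C = (804.0·0.1400 + 84.60·79.00) / 888.6 = 6796/888.6 = 7.648 µg/L.
Applying C = C₀e^(−kt): 7.648 × 0.2681 = 2.051 µg/L.

2.05 µg/L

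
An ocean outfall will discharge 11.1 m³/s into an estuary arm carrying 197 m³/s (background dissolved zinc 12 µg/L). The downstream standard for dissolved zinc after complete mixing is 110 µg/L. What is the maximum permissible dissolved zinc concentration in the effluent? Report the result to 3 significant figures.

1850 µg/L

At the limit, (Qr·Cr + Qe·Cₑ)/(Qr + Qe) = 110:
Cₑ = (208.1·110 − 197.0·12.00) / 11.10 = 1849 µg/L.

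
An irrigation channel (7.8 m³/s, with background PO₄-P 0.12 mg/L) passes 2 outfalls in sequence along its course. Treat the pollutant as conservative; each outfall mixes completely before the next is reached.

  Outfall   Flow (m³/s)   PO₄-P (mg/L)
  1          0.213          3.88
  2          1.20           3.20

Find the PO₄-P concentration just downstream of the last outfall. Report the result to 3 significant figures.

Outfall 1: combined Q = 8.013 m³/s; C = (7.800·0.1200 + 0.2130·3.880)/8.013 = 0.2199 mg/L.
Outfall 2: combined Q = 9.213 m³/s; C = (8.013·0.2199 + 1.200·3.200)/9.213 = 0.6081 mg/L.

0.608 mg/L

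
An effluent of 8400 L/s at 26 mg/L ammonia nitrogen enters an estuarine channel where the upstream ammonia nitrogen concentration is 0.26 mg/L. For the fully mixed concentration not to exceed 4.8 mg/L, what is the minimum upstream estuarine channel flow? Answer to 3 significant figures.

39200 L/s

Set C_mix = 4.8: (Q·0.2600 + 8400·26.00) / (Q + 8400) = 4.8
→ Q = 8400·(26.00 − 4.8)/(4.8 − 0.2600) = 39220 L/s.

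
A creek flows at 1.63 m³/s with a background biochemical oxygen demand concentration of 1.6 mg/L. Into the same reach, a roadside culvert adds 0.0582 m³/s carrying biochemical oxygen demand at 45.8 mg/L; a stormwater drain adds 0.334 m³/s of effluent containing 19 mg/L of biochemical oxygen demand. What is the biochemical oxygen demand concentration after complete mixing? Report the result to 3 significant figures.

5.75 mg/L

After mixing, C = (1.630·1.600 + 0.05820·45.80 + 0.3340·19.00) / 2.022 = 11.62/2.022 = 5.746 mg/L.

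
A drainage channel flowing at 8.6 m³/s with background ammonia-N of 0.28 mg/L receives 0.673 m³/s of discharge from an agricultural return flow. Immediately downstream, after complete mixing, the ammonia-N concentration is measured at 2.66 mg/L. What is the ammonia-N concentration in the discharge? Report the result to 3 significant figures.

33.1 mg/L

Mass balance: 8.600·0.2800 + 0.6730·Cₑ = 9.273·2.660
→ Cₑ = (9.273·2.660 − 8.600·0.2800) / 0.6730 = 33.07 mg/L.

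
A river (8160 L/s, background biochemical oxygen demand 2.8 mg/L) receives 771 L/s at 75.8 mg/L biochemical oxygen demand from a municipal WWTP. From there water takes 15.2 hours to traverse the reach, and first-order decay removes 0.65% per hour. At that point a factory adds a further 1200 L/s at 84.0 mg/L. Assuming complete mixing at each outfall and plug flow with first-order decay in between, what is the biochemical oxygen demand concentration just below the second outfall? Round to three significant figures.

Mass balance: C = (8160·2.800 + 771.0·75.80) / 8931 = 81290/8931 = 9.102 mg/L; combined flow 8931 L/s.
0.65%/h lost → k = −ln(1 − 0.0065) = 0.006521 h⁻¹.
After decay, C = 9.102 × e^(−kt) = 9.102 × 0.9056 = 8.243 mg/L.
At the second outfall, C = (8931·8.243 + 1200·84.00) / (8931 + 1200) = 17.22 mg/L.

17.2 mg/L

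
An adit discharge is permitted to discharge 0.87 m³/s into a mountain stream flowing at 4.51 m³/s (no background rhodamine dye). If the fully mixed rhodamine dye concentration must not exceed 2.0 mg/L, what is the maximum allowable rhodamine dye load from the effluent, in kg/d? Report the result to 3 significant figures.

930 kg/d

Mass balance at the limit: 4.510·0 + 0.8700·Cₑ = 5.380·2.0 → Cₑ = 12.37 mg/L.
Load = 0.8700 m³/s × 12.37 g/m³ × 86 400 s/d = 929.7 kg/d.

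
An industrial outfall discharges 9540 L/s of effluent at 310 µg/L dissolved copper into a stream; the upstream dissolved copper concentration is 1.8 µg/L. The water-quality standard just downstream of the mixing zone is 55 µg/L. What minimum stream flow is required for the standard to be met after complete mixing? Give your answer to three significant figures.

45700 L/s

Set C_mix = 55: (Q·1.800 + 9540·310.0) / (Q + 9540) = 55
→ Q = 9540·(310.0 − 55)/(55 − 1.800) = 45730 L/s.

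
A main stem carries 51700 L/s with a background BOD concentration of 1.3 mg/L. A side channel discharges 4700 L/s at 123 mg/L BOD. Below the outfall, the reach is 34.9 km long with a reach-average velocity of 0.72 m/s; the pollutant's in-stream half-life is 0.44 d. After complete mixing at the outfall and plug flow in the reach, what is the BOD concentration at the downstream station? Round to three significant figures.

4.73 mg/L

After mixing, C = (51700·1.300 + 4700·123.0) / 56400 = 645300/56400 = 11.44 mg/L.
Travel time t = 34.9·1000 / 0.72 = 48470 s = 13.46 h.
Half-life 0.44 d → k = ln 2 / 0.44 = 1.575 d⁻¹.
After decay, C = 11.44 × e^(−kt) = 11.44 × 0.4132 = 4.728 mg/L.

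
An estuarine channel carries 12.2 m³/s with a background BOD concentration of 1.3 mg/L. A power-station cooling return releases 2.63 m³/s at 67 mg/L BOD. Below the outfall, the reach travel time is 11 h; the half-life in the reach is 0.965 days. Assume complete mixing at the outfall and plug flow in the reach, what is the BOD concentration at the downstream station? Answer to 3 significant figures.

9.32 mg/L

Conservation of mass: C = (12.20·1.300 + 2.630·67.00) / 14.83 = 192.1/14.83 = 12.95 mg/L.
Half-life 0.965 d → k = ln 2 / 0.965 = 0.7183 d⁻¹.
First-order decay: C = 12.95·exp(−k·t) = 12.95·0.7195 = 9.318 mg/L.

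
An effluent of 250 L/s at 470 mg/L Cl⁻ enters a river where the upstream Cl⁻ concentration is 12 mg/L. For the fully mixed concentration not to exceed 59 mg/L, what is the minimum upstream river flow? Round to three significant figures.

2190 L/s

Set C_mix = 59: (Q·12.00 + 250.0·470.0) / (Q + 250.0) = 59
→ Q = 250.0·(470.0 − 59)/(59 − 12.00) = 2186 L/s.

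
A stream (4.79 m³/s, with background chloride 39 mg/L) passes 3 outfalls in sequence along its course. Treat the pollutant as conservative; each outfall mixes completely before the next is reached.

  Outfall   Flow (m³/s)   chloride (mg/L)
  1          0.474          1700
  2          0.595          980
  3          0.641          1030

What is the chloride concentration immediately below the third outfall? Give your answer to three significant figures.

344 mg/L

Below outfall 1: Q → 5.264 m³/s, C = (4.790·39.00 + 0.4740·1700)/5.264 = 188.6 mg/L.
Below outfall 2: Q → 5.859 m³/s, C = (5.264·188.6 + 0.5950·980.0)/5.859 = 268.9 mg/L.
Below outfall 3: Q → 6.500 m³/s, C = (5.859·268.9 + 0.6410·1030)/6.500 = 344.0 mg/L.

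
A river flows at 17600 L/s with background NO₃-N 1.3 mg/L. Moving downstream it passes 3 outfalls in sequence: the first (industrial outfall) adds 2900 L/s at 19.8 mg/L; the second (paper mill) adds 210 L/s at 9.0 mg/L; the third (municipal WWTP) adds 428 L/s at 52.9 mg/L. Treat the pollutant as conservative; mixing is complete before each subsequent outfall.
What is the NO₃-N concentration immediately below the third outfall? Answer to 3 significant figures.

4.96 mg/L

After outfall 1: Q = 17600 + 2900 = 20500 L/s; C = (17600·1.300 + 2900·19.80)/20500 = 3.917 mg/L.
After outfall 2: Q = 20500 + 210.0 = 20710 L/s; C = (20500·3.917 + 210.0·9.000)/20710 = 3.969 mg/L.
After outfall 3: Q = 20710 + 428.0 = 21140 L/s; C = (20710·3.969 + 428.0·52.90)/21140 = 4.959 mg/L.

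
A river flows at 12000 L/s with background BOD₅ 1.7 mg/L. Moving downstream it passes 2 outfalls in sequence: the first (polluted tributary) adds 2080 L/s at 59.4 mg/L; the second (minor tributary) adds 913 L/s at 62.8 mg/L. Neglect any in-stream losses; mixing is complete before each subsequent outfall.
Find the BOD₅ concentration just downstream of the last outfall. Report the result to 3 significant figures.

Outfall 1: combined Q = 14080 L/s; C = (12000·1.700 + 2080·59.40)/14080 = 10.22 mg/L.
Outfall 2: combined Q = 14990 L/s; C = (14080·10.22 + 913.0·62.80)/14990 = 13.43 mg/L.

13.4 mg/L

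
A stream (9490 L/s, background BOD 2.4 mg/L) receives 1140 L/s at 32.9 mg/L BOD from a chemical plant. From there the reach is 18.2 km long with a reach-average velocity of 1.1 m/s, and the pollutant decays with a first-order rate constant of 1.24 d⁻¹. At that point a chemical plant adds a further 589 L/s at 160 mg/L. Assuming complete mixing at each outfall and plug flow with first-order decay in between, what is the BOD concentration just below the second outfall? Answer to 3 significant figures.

Flow-weighted average: C = (9490·2.400 + 1140·32.90) / 10630 = 60280/10630 = 5.671 mg/L; combined flow 10630 L/s.
Travel time t = 18.2·1000 / 1.1 = 16550 s = 4.596 h.
After decay, C = 5.671 × e^(−kt) = 5.671 × 0.7886 = 4.472 mg/L.
At the second outfall, C = (10630·4.472 + 589.0·160.0) / (10630 + 589.0) = 12.64 mg/L.

12.6 mg/L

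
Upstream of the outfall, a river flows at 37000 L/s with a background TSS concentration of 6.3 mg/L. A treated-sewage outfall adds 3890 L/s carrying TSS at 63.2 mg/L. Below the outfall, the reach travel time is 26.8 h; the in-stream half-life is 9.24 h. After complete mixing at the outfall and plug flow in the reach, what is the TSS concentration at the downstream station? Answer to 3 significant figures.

1.57 mg/L

Mixed concentration C = ΣQC/ΣQ = (37000·6.300 + 3890·63.20) / 40890 = 478900/40890 = 11.71 mg/L.
Half-life 9.24 h → k = ln 2 / 9.24 = 0.07502 h⁻¹ = 1.800 d⁻¹.
Applying C = C₀e^(−kt): 11.71 × 0.1339 = 1.569 mg/L.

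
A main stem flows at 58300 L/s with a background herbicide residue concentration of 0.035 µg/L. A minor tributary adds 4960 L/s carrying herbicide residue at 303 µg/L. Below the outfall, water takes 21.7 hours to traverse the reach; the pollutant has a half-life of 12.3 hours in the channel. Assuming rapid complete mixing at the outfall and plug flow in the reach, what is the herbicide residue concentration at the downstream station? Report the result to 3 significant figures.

7.00 µg/L

After mixing, C = (58300·0.03500 + 4960·303.0) / 63260 = 1505000/63260 = 23.79 µg/L.
Half-life 12.3 h → k = ln 2 / 12.3 = 0.05635 h⁻¹ = 1.352 d⁻¹.
First-order decay: C = 23.79·exp(−k·t) = 23.79·0.2944 = 7.003 µg/L.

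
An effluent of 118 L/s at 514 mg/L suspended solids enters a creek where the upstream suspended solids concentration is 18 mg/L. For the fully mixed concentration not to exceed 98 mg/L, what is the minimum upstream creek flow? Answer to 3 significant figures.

614 L/s

Set C_mix = 98: (Q·18.00 + 118.0·514.0) / (Q + 118.0) = 98
→ Q = 118.0·(514.0 − 98)/(98 − 18.00) = 613.6 L/s.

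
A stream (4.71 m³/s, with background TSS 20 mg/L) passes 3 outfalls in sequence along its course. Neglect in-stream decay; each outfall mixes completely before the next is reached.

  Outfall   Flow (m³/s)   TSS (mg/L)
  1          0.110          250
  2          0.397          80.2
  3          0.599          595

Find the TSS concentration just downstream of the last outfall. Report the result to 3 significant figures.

Outfall 1: combined Q = 4.820 m³/s; C = (4.710·20.00 + 0.1100·250.0)/4.820 = 25.25 mg/L.
Outfall 2: combined Q = 5.217 m³/s; C = (4.820·25.25 + 0.3970·80.20)/5.217 = 29.43 mg/L.
Outfall 3: combined Q = 5.816 m³/s; C = (5.217·29.43 + 0.5990·595.0)/5.816 = 87.68 mg/L.

87.7 mg/L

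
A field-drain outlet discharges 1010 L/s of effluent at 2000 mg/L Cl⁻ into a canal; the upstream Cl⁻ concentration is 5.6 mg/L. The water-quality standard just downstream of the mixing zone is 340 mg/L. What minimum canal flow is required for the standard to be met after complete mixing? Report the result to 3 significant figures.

Set C_mix = 340: (Q·5.600 + 1010·2000) / (Q + 1010) = 340
→ Q = 1010·(2000 − 340)/(340 − 5.600) = 5014 L/s.

5010 L/s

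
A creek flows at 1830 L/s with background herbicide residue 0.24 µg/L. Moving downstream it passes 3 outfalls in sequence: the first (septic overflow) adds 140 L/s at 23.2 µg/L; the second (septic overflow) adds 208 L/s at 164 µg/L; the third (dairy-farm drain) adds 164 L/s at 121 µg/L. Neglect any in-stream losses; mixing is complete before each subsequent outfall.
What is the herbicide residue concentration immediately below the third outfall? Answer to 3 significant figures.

Outfall 1: combined Q = 1970 L/s; C = (1830·0.2400 + 140.0·23.20)/1970 = 1.872 µg/L.
Outfall 2: combined Q = 2178 L/s; C = (1970·1.872 + 208.0·164.0)/2178 = 17.36 µg/L.
Outfall 3: combined Q = 2342 L/s; C = (2178·17.36 + 164.0·121.0)/2342 = 24.61 µg/L.

24.6 µg/L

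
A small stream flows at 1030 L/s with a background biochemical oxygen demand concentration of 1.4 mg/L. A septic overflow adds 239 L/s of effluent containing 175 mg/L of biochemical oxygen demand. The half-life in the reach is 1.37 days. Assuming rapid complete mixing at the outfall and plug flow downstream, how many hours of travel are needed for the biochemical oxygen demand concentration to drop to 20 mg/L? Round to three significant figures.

Flow-weighted average: C = (1030·1.400 + 239.0·175.0) / 1269 = 43270/1269 = 34.10 mg/L.
Half-life 1.37 d → k = ln 2 / 1.37 = 0.5059 d⁻¹.
34.10·exp(−k·t) = 20 → t = ln(34.10/20)/k = 91090 s = 25.30 h.

25.3 h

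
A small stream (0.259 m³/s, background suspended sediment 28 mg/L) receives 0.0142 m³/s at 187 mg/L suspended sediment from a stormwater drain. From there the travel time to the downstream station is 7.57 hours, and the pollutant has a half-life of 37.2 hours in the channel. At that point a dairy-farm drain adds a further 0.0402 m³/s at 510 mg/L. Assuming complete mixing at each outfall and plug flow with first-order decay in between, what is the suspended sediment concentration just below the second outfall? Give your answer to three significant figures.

92.9 mg/L

After mixing, C = (0.2590·28.00 + 0.01420·187.0) / 0.2732 = 9.907/0.2732 = 36.26 mg/L; combined flow 0.2732 m³/s.
Half-life 37.2 h → k = ln 2 / 37.2 = 0.01863 h⁻¹ = 0.4472 d⁻¹.
Applying C = C₀e^(−kt): 36.26 × 0.8684 = 31.49 mg/L.
At the second outfall, C = (0.2732·31.49 + 0.04020·510.0) / (0.2732 + 0.04020) = 92.87 mg/L.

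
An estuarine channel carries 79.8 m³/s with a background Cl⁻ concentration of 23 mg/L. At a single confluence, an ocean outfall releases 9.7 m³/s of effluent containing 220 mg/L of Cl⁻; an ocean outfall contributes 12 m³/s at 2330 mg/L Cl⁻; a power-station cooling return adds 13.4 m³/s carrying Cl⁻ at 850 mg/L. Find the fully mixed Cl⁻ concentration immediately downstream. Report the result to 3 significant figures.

377 mg/L

Mixed concentration C = ΣQC/ΣQ = (79.80·23.00 + 9.700·220.0 + 12.00·2330 + 13.40·850.0) / 114.9 = 43320/114.9 = 377.0 mg/L.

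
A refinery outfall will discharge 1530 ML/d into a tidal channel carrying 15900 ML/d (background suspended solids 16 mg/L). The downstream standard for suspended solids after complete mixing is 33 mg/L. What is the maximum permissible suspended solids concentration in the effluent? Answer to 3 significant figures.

At the limit, (Qr·Cr + Qe·Cₑ)/(Qr + Qe) = 33:
Cₑ = (17430·33 − 15900·16.00) / 1530 = 209.7 mg/L.

210 mg/L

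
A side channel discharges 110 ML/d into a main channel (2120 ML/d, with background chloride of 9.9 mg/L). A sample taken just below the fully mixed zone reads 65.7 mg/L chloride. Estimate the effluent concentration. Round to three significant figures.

1140 mg/L

Mass balance: 2120·9.900 + 110.0·Cₑ = 2230·65.70
→ Cₑ = (2230·65.70 − 2120·9.900) / 110.0 = 1141 mg/L.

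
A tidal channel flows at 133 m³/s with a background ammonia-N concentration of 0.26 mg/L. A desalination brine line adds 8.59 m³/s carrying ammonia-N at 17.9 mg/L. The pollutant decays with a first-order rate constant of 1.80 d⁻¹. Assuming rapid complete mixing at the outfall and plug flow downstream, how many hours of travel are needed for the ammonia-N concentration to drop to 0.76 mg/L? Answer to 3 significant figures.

Mass balance: C = (133.0·0.2600 + 8.590·17.90) / 141.6 = 188.3/141.6 = 1.330 mg/L.
1.330·exp(−k·t) = 0.76 → t = ln(1.330/0.76)/k = 26870 s = 7.463 h.

7.46 h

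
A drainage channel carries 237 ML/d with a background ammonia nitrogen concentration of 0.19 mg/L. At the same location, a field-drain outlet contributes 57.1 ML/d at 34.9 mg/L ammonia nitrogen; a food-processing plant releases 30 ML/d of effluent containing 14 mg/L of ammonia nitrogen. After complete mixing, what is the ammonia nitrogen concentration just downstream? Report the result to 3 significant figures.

Mixed concentration C = ΣQC/ΣQ = (237.0·0.1900 + 57.10·34.90 + 30.00·14.00) / 324.1 = 2458/324.1 = 7.584 mg/L.

7.58 mg/L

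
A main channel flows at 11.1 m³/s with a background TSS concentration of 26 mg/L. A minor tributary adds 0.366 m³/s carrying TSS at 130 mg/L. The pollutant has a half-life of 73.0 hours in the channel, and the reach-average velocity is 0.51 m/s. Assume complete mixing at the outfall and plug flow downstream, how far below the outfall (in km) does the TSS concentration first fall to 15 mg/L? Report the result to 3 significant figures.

After mixing, C = (11.10·26.00 + 0.3660·130.0) / 11.47 = 336.2/11.47 = 29.32 mg/L.
Half-life 73.0 h → k = ln 2 / 73.0 = 0.009495 h⁻¹ = 0.2279 d⁻¹.
Set 29.32·exp(−k·t) = 15 → t = ln(29.32/15)/k = 254100 s = 70.58 h.
Distance = v·t = 0.51·254100 = 129600 m = 129.6 km.

130 km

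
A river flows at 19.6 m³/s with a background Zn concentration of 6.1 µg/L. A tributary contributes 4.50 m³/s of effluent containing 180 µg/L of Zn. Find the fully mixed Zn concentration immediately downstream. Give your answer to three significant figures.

Flow-weighted average: C = (19.60·6.100 + 4.500·180.0) / 24.10 = 929.6/24.10 = 38.57 µg/L.

38.6 µg/L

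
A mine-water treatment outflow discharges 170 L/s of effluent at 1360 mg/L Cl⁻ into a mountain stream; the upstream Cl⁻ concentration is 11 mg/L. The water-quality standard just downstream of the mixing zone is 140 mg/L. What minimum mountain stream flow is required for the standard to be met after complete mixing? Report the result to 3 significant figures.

Set C_mix = 140: (Q·11.00 + 170.0·1360) / (Q + 170.0) = 140
→ Q = 170.0·(1360 − 140)/(140 − 11.00) = 1608 L/s.

1610 L/s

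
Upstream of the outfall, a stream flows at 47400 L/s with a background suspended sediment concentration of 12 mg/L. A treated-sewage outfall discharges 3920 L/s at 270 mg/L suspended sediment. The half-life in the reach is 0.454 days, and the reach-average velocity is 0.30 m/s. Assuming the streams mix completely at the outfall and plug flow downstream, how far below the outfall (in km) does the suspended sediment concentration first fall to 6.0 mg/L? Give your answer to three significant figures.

After mixing, C = (47400·12.00 + 3920·270.0) / 51320 = 1627000/51320 = 31.71 mg/L.
Half-life 0.454 d → k = ln 2 / 0.454 = 1.527 d⁻¹.
Set 31.71·exp(−k·t) = 6.0 → t = ln(31.71/6.0)/k = 94210 s = 26.17 h.
Distance = v·t = 0.30·94210 = 28260 m = 28.26 km.

28.3 km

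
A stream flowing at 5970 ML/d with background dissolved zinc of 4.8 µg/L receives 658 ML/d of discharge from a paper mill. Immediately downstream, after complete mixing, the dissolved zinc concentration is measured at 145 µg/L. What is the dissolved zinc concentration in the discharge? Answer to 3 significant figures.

1420 µg/L

Mass balance: 5970·4.800 + 658.0·Cₑ = 6628·145.0
→ Cₑ = (6628·145.0 − 5970·4.800) / 658.0 = 1417 µg/L.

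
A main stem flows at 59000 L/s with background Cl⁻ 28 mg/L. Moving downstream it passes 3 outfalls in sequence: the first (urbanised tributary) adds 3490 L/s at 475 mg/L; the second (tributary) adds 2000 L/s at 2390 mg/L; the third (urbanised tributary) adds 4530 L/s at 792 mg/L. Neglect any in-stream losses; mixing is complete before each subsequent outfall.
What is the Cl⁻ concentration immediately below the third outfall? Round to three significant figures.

Outfall 1: combined Q = 62490 L/s; C = (59000·28.00 + 3490·475.0)/62490 = 52.96 mg/L.
Outfall 2: combined Q = 64490 L/s; C = (62490·52.96 + 2000·2390)/64490 = 125.4 mg/L.
Outfall 3: combined Q = 69020 L/s; C = (64490·125.4 + 4530·792.0)/69020 = 169.2 mg/L.

169 mg/L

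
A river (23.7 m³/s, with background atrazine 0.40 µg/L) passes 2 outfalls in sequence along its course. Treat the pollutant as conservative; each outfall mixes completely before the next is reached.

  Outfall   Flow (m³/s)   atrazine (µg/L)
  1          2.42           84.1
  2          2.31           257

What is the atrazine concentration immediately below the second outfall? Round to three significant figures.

28.4 µg/L

Outfall 1: combined Q = 26.12 m³/s; C = (23.70·0.4000 + 2.420·84.10)/26.12 = 8.155 µg/L.
Outfall 2: combined Q = 28.43 m³/s; C = (26.12·8.155 + 2.310·257.0)/28.43 = 28.37 µg/L.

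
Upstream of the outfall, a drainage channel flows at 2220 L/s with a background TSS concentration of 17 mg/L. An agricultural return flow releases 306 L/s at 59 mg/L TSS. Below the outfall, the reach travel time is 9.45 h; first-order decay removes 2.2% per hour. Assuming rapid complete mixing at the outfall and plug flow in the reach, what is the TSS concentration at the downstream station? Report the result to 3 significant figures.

Flow-weighted average: C = (2220·17.00 + 306.0·59.00) / 2526 = 55790/2526 = 22.09 mg/L.
2.2%/h lost → k = −ln(1 − 0.022) = 0.02225 h⁻¹.
Applying C = C₀e^(−kt): 22.09 × 0.8104 = 17.90 mg/L.

17.9 mg/L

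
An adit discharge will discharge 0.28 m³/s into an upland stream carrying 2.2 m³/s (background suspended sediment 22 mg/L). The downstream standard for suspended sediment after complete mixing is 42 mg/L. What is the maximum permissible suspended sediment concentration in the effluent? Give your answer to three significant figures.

199 mg/L

At the limit, (Qr·Cr + Qe·Cₑ)/(Qr + Qe) = 42:
Cₑ = (2.480·42 − 2.200·22.00) / 0.2800 = 199.1 mg/L.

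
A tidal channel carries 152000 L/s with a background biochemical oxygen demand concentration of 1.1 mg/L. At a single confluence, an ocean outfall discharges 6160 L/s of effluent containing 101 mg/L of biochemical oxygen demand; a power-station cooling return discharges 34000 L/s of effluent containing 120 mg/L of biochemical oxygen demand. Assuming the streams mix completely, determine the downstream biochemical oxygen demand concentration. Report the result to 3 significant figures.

25.3 mg/L

After mixing, C = (152000·1.100 + 6160·101.0 + 34000·120.0) / 192200 = 4869000/192200 = 25.34 mg/L.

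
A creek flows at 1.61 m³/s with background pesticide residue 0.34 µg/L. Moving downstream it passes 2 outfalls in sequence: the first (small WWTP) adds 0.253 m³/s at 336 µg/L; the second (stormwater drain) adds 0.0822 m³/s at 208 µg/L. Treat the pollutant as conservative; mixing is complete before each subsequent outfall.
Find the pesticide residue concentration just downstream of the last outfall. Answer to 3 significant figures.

Outfall 1: combined Q = 1.863 m³/s; C = (1.610·0.3400 + 0.2530·336.0)/1.863 = 45.92 µg/L.
Outfall 2: combined Q = 1.945 m³/s; C = (1.863·45.92 + 0.08220·208.0)/1.945 = 52.77 µg/L.

52.8 µg/L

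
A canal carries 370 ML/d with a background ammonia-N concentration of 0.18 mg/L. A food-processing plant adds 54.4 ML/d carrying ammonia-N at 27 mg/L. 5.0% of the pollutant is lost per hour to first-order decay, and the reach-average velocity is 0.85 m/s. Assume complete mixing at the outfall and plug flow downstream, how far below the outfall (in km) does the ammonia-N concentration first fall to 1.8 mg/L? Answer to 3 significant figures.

Conservation of mass: C = (370.0·0.1800 + 54.40·27.00) / 424.4 = 1535/424.4 = 3.618 mg/L.
5.0%/h lost → k = −ln(1 − 0.05) = 0.05129 h⁻¹.
Set 3.618·exp(−k·t) = 1.8 → t = ln(3.618/1.8)/k = 48990 s = 13.61 h.
Distance = v·t = 0.85·48990 = 41650 m = 41.65 km.

41.6 km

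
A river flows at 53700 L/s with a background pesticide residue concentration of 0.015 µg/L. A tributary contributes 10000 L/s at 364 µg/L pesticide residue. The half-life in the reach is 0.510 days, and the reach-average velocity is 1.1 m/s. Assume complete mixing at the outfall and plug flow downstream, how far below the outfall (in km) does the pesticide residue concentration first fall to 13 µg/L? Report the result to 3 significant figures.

Conservation of mass: C = (53700·0.01500 + 10000·364.0) / 63700 = 3641000/63700 = 57.16 µg/L.
Half-life 0.510 d → k = ln 2 / 0.510 = 1.359 d⁻¹.
Set 57.16·exp(−k·t) = 13 → t = ln(57.16/13)/k = 94140 s = 26.15 h.
Distance = v·t = 1.1·94140 = 103600 m = 103.6 km.

104 km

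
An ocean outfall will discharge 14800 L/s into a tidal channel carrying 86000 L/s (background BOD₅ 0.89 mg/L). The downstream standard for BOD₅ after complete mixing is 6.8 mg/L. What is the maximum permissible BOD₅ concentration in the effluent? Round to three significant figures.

41.1 mg/L

At the limit, (Qr·Cr + Qe·Cₑ)/(Qr + Qe) = 6.8:
Cₑ = (100800·6.8 − 86000·0.8900) / 14800 = 41.14 mg/L.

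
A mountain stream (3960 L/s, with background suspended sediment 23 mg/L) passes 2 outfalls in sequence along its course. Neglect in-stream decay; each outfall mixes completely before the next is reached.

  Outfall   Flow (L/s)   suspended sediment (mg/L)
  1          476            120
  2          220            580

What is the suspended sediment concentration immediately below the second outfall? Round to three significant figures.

Below outfall 1: Q → 4436 L/s, C = (3960·23.00 + 476.0·120.0)/4436 = 33.41 mg/L.
Below outfall 2: Q → 4656 L/s, C = (4436·33.41 + 220.0·580.0)/4656 = 59.24 mg/L.

59.2 mg/L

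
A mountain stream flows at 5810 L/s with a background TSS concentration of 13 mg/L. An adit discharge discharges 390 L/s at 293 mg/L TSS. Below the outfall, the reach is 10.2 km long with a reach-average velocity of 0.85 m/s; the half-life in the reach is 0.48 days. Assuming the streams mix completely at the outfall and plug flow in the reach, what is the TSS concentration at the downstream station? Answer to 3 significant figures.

Flow-weighted average: C = (5810·13.00 + 390.0·293.0) / 6200 = 189800/6200 = 30.61 mg/L.
Travel time t = 10.2·1000 / 0.85 = 12000 s = 3.333 h.
Half-life 0.48 d → k = ln 2 / 0.48 = 1.444 d⁻¹.
First-order decay: C = 30.61·exp(−k·t) = 30.61·0.8183 = 25.05 mg/L.

25.0 mg/L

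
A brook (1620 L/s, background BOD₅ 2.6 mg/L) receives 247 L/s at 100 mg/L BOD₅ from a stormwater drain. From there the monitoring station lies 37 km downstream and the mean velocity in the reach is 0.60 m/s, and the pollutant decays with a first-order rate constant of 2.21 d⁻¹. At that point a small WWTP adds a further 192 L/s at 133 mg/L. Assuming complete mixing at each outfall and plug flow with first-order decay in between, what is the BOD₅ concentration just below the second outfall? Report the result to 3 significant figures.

15.3 mg/L

Conservation of mass: C = (1620·2.600 + 247.0·100.0) / 1867 = 28910/1867 = 15.49 mg/L; combined flow 1867 L/s.
Travel time t = 37·1000 / 0.60 = 61670 s = 17.13 h.
After decay, C = 15.49 × e^(−kt) = 15.49 × 0.2065 = 3.198 mg/L.
At the second outfall, C = (1867·3.198 + 192.0·133.0) / (1867 + 192.0) = 15.30 mg/L.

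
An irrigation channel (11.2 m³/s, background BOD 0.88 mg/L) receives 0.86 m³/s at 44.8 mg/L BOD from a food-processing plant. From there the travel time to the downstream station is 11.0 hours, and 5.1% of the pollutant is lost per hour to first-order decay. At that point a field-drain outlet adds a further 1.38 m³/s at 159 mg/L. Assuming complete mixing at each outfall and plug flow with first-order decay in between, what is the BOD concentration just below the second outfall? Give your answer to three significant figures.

Mixed concentration C = ΣQC/ΣQ = (11.20·0.8800 + 0.8600·44.80) / 12.06 = 48.38/12.06 = 4.012 mg/L; combined flow 12.06 m³/s.
5.1%/h lost → k = −ln(1 − 0.051) = 0.05235 h⁻¹.
Decay over the reach: 4.012·exp(−kt) = 4.012·0.5622 = 2.256 mg/L.
Second outfall: C = (12.06·2.256 + 1.380·159.0)/13.44 = 18.35 mg/L.

18.3 mg/L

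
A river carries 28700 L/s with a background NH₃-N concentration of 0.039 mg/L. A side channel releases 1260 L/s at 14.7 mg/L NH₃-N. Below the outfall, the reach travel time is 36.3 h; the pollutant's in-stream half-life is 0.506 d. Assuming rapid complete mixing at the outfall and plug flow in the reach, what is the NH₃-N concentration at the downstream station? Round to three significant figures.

0.0826 mg/L

Mixed concentration C = ΣQC/ΣQ = (28700·0.03900 + 1260·14.70) / 29960 = 19640/29960 = 0.6556 mg/L.
Half-life 0.506 d → k = ln 2 / 0.506 = 1.370 d⁻¹.
First-order decay: C = 0.6556·exp(−k·t) = 0.6556·0.1259 = 0.08257 mg/L.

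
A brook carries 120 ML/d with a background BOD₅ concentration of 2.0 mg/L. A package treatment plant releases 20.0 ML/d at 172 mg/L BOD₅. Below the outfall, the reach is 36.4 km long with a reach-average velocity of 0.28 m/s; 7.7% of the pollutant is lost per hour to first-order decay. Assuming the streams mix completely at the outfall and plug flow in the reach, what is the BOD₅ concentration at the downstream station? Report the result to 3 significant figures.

Mass balance: C = (120.0·2.000 + 20.00·172.0) / 140.0 = 3680/140.0 = 26.29 mg/L.
Travel time t = 36.4·1000 / 0.28 = 130000 s = 36.11 h.
7.7%/h lost → k = −ln(1 − 0.077) = 0.08013 h⁻¹.
First-order decay: C = 26.29·exp(−k·t) = 26.29·0.05539 = 1.456 mg/L.

1.46 mg/L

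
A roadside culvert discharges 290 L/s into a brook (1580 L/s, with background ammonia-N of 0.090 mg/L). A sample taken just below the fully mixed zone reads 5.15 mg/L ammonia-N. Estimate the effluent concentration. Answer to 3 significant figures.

Mass balance: 1580·0.09000 + 290.0·Cₑ = 1870·5.150
→ Cₑ = (1870·5.150 − 1580·0.09000) / 290.0 = 32.72 mg/L.

32.7 mg/L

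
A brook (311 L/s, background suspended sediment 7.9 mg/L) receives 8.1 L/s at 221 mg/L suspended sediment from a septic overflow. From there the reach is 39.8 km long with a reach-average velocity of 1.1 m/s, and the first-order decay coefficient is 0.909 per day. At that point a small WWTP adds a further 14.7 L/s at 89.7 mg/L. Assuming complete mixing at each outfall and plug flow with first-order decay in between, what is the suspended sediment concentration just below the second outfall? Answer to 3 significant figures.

12.6 mg/L

Flow-weighted average: C = (311.0·7.900 + 8.100·221.0) / 319.1 = 4247/319.1 = 13.31 mg/L; combined flow 319.1 L/s.
Travel time t = 39.8·1000 / 1.1 = 36180 s = 10.05 h.
After decay, C = 13.31 × e^(−kt) = 13.31 × 0.6834 = 9.096 mg/L.
Second outfall: C = (319.1·9.096 + 14.70·89.70)/333.8 = 12.65 mg/L.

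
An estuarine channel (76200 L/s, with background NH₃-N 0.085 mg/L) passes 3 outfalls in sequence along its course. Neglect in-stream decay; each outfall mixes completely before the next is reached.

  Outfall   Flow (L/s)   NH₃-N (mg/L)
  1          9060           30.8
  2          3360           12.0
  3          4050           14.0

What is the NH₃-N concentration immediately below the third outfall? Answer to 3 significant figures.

Below outfall 1: Q → 85260 L/s, C = (76200·0.08500 + 9060·30.80)/85260 = 3.349 mg/L.
Below outfall 2: Q → 88620 L/s, C = (85260·3.349 + 3360·12.00)/88620 = 3.677 mg/L.
Below outfall 3: Q → 92670 L/s, C = (88620·3.677 + 4050·14.00)/92670 = 4.128 mg/L.

4.13 mg/L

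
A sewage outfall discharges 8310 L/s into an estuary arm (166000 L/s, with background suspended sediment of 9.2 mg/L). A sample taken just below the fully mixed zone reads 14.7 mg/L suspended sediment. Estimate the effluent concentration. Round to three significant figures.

125 mg/L

Mass balance: 166000·9.200 + 8310·Cₑ = 174300·14.70
→ Cₑ = (174300·14.70 − 166000·9.200) / 8310 = 124.6 mg/L.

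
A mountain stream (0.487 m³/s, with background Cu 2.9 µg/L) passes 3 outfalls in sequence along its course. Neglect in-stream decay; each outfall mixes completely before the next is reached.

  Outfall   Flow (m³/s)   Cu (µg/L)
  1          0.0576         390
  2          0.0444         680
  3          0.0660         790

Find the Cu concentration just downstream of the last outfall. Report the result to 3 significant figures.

Outfall 1: combined Q = 0.5446 m³/s; C = (0.4870·2.900 + 0.05760·390.0)/0.5446 = 43.84 µg/L.
Outfall 2: combined Q = 0.5890 m³/s; C = (0.5446·43.84 + 0.04440·680.0)/0.5890 = 91.80 µg/L.
Outfall 3: combined Q = 0.6550 m³/s; C = (0.5890·91.80 + 0.06600·790.0)/0.6550 = 162.2 µg/L.

162 µg/L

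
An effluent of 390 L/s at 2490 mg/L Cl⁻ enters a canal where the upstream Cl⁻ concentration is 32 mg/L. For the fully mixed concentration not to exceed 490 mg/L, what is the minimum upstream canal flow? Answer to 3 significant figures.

1700 L/s

Set C_mix = 490: (Q·32.00 + 390.0·2490) / (Q + 390.0) = 490
→ Q = 390.0·(2490 − 490)/(490 − 32.00) = 1703 L/s.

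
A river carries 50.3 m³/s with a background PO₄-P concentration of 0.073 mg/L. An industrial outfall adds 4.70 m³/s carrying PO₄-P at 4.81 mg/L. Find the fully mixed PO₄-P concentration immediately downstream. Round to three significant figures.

0.478 mg/L

Mass balance: C = (50.30·0.07300 + 4.700·4.810) / 55.00 = 26.28/55.00 = 0.4778 mg/L.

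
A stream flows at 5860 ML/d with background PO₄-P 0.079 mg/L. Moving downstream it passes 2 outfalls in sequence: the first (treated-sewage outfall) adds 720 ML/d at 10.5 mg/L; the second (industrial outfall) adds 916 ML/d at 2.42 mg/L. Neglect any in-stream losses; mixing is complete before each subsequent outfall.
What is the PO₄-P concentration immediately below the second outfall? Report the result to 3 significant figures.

1.37 mg/L

Outfall 1: combined Q = 6580 ML/d; C = (5860·0.07900 + 720.0·10.50)/6580 = 1.219 mg/L.
Outfall 2: combined Q = 7496 ML/d; C = (6580·1.219 + 916.0·2.420)/7496 = 1.366 mg/L.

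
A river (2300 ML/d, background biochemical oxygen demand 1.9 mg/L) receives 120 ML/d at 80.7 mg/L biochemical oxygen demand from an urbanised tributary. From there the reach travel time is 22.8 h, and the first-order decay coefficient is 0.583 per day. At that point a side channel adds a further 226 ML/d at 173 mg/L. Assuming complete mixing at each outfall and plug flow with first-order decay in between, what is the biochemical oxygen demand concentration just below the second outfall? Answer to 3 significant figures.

Conservation of mass: C = (2300·1.900 + 120.0·80.70) / 2420 = 14050/2420 = 5.807 mg/L; combined flow 2420 ML/d.
Decay over the reach: 5.807·exp(−kt) = 5.807·0.5747 = 3.338 mg/L.
Second outfall: C = (2420·3.338 + 226.0·173.0)/2646 = 17.83 mg/L.

17.8 mg/L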